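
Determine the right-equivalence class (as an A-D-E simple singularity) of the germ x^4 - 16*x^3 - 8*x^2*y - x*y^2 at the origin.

The Hessian of f at 0 has rank 0. Corank 2; j^3 = -x*(4*x + y)^2 has shape L^2 M (L != M), so D-series; mu = 5 gives D_5.

D_5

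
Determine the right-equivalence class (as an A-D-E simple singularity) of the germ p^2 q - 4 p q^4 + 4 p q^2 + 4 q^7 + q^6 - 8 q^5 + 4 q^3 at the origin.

The Hessian of f at 0 has rank 0. Corank 2; j^3 = q*(p + 2*q)^2 has shape L^2 M (L != M), so D-series; mu = 7 gives D_7.

D_7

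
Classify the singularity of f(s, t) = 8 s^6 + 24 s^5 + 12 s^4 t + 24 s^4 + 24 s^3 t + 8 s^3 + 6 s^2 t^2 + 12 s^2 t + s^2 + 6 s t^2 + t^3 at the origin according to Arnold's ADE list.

A_{2}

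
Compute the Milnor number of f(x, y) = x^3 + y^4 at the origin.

6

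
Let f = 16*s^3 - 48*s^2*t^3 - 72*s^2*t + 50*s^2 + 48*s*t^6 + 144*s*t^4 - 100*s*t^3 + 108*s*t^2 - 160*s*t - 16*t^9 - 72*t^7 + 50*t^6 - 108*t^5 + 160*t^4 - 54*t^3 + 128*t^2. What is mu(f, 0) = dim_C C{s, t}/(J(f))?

The Hessian of f at 0 is [[100, -160], [-160, 256]] with rank 1, so corank 1. A Groebner basis of the Jacobian ideal J(f) in C{s,t} is {t^2, s - 8*t/5}; counting standard monomials gives mu = 2. Corank 1: A-series; mu = 2 gives A_2.

2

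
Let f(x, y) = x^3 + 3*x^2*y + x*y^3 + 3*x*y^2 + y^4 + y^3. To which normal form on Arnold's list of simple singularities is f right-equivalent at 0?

The Hessian of f at 0 is [[0, 0], [0, 0]] with rank 0, so corank 2. A Groebner basis of the Jacobian ideal J(f) in C{x,y} is {x^3 + 3*x^2*y + 6*x^2 + 12*x*y + 6*y^2, -3*x^2 + x*y^2 - 6*x*y - 3*y^2, 3*x^2 + 6*x*y + y^3 + 3*y^2}; counting standard monomials gives mu = 7. Corank 2; j^3 = (x + y)^3 is a perfect cube, so E-series; the 4-jet and mu = 7 give E_7.

E_{7}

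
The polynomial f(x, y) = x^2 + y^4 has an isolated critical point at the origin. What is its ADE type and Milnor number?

Type A_{3}, Milnor number mu = 3.

The Hessian of f at 0 has rank 1. Corank 1: A-series; mu = 3 gives A_3.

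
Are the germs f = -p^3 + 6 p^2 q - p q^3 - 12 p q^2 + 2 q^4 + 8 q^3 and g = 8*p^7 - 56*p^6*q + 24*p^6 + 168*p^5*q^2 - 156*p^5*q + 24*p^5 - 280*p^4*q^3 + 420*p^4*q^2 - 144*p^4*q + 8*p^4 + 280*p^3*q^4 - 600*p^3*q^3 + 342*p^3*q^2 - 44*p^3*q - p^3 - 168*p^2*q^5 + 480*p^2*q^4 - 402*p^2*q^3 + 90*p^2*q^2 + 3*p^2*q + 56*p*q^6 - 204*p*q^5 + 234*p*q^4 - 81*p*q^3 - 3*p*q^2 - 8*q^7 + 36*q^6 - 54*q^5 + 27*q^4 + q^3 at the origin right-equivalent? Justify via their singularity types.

Yes.

The Hessian of f at 0 has rank 0. Corank 2; j^3 = -(p - 2*q)^3 is a perfect cube, so E-series; the 4-jet and mu = 7 give E_7. The Hessian of g at 0 has rank 0. Corank 2; j^3 = -(p - q)^3 is a perfect cube, so E-series; the 4-jet and mu = 7 give E_7. Both have type E_7, hence right-equivalent.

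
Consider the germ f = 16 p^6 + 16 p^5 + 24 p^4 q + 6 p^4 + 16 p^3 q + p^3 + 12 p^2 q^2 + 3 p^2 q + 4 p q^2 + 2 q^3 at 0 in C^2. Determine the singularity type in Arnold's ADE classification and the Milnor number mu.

The Hessian of f at 0 has rank 0. Corank 2; j^3 = (p + q)*(p^2 + 2*p*q + 2*q^2) splits into three distinct lines over C (the quadratic factor has nonzero discriminant), so D_4.

Type D_{4}, Milnor number mu = 4.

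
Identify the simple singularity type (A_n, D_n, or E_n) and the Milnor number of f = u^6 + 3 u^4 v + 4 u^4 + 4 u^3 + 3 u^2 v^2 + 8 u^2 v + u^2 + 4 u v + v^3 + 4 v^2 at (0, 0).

Type A_{2}, Milnor number mu = 2.

The Hessian of f at 0 has rank 1. Corank 1: A-series; mu = 2 gives A_2.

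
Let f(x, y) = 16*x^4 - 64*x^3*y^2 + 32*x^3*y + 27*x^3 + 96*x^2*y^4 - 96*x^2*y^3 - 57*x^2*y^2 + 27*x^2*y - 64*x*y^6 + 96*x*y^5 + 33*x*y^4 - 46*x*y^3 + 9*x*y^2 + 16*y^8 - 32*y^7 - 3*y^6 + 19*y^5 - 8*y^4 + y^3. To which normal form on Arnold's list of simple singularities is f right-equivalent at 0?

E_6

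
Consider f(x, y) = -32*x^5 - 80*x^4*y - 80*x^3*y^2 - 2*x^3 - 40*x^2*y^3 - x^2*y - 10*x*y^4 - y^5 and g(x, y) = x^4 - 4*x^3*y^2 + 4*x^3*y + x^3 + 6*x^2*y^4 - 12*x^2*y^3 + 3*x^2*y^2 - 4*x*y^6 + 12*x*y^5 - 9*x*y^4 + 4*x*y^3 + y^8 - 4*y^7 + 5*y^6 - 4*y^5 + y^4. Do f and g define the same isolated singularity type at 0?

No.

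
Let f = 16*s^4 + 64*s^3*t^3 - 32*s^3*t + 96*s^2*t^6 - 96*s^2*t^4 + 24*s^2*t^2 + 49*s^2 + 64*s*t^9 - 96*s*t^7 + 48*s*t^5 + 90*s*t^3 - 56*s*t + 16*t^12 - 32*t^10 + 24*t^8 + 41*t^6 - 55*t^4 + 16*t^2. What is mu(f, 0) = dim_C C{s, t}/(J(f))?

3

The Hessian of f at 0 has rank 1. Corank 1: A-series; mu = 3 gives A_3.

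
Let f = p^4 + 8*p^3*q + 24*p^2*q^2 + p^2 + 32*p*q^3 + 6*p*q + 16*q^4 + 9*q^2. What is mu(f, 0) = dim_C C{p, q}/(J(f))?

3

The Hessian of f at 0 is [[2, 6], [6, 18]] with rank 1, so corank 1. A Groebner basis of the Jacobian ideal J(f) in C{p,q} is {q^3, p + 3*q}; counting standard monomials gives mu = 3. Corank 1: A-series; mu = 3 gives A_3.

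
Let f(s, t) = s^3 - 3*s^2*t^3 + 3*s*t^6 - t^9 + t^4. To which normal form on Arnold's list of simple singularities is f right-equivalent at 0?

E_6

The Hessian of f at 0 has rank 0. Corank 2; j^3 = s^3 is a perfect cube, so E-series; the 4-jet and mu = 6 give E_6.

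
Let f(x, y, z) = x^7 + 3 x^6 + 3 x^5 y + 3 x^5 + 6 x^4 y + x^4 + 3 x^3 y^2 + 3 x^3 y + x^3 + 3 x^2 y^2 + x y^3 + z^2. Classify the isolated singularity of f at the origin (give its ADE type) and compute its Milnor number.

Type E_{7}, Milnor number mu = 7.

The Hessian of f at 0 is [[0, 0, 0], [0, 0, 0], [0, 0, 2]] with rank 1, so corank 2. A Groebner basis of the Jacobian ideal J(f) in C{x,y,z} is {3*x^2 + y^4 + y^3, x^3, x^2*y - x^2 - y^3/3, 2*x^2 + x*y^2 + 2*y^3/3, z}; counting standard monomials gives mu = 7. Corank 2; j^3 = x^3 is a perfect cube, so E-series; the 4-jet and mu = 7 give E_7.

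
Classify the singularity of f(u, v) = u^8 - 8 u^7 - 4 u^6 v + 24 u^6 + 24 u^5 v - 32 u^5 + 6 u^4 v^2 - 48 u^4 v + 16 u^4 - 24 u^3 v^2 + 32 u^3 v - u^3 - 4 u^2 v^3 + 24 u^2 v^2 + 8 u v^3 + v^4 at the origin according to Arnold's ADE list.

The Hessian of f at 0 is [[0, 0], [0, 0]] with rank 0, so corank 2. A Groebner basis of the Jacobian ideal J(f) in C{u,v} is {v^4, u*v^2 + v^3/6, u^2}; counting standard monomials gives mu = 6. Corank 2; j^3 = -u^3 is a perfect cube, so E-series; the 4-jet and mu = 6 give E_6.

E_{6}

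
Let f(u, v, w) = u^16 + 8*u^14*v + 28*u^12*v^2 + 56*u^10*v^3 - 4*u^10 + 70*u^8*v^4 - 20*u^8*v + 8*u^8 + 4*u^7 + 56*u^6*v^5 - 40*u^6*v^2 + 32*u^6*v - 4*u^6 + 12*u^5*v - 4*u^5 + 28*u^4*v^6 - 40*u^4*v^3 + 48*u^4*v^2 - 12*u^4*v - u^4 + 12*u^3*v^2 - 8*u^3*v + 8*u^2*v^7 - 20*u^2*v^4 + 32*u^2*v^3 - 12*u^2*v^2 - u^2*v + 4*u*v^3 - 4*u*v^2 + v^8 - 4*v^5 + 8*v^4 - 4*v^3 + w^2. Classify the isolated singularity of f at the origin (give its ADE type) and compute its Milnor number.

Type D_{9}, Milnor number mu = 9.

The Hessian of f at 0 is [[0, 0, 0], [0, 0, 0], [0, 0, 2]] with rank 1, so corank 2. A Groebner basis of the Jacobian ideal J(f) in C{u,v,w} is {u^2*v^2 - 2433*u^2*v/13066 + 62*u^2/6533 + 2492*u*v^2/6533 - 981*u*v/26132 + 13781*v^3/13066 - 1477*v^2/13066, -10275*u^2*v/13066 + 721*u^2/6533 + u*v^3 - 15487*u*v^2/6533 + 4675*u*v/13066 - 13703*v^3/6533 + 1791*v^2/6533, 20199*u^2*v/13066 - 1425*u^2/6533 + 45823*u*v^2/13066 - 15281*u*v/26132 + v^4 + 33407*v^3/13066 - 3881*v^2/13066, u^3 + 29073*u^2*v/6533 + 3996*u^2/6533 - 11352*u*v^2/6533 + 59427*u*v/13066 - 4355*v^3/6533 + 43443*v^2/6533, w}; counting standard monomials gives mu = 9. Corank 2; j^3 = -v*(u + 2*v)^2 has shape L^2 M (L != M), so D-series; mu = 9 gives D_9.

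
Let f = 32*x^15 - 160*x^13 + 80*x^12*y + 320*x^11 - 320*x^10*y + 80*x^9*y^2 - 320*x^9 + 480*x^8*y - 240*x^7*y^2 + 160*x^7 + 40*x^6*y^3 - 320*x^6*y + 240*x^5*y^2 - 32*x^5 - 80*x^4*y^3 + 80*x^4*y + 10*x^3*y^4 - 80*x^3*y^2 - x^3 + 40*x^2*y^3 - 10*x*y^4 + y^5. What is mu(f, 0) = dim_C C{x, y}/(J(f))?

8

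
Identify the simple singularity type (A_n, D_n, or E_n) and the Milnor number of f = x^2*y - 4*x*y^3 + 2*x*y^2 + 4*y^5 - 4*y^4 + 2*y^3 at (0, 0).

The Hessian of f at 0 is [[0, 0], [0, 0]] with rank 0, so corank 2. A Groebner basis of the Jacobian ideal J(f) in C{x,y} is {y^3, x^2 + 2*y^2, x*y + y^2}; counting standard monomials gives mu = 4. Corank 2; j^3 = y*(x^2 + 2*x*y + 2*y^2) splits into three distinct lines over C (the quadratic factor has nonzero discriminant), so D_4.

Type D4, Milnor number mu = 4.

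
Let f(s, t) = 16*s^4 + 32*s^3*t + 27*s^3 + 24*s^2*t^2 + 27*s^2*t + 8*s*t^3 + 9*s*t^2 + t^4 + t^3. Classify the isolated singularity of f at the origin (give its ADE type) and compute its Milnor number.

The Hessian of f at 0 has rank 0. Corank 2; j^3 = (3*s + t)^3 is a perfect cube, so E-series; the 4-jet and mu = 6 give E_6.

Type E6, Milnor number mu = 6.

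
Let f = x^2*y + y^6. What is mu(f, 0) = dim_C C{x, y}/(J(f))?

7

The Hessian of f at 0 has rank 0. Corank 2; j^3 = x^2*y has shape L^2 M (L != M), so D-series; mu = 7 gives D_7.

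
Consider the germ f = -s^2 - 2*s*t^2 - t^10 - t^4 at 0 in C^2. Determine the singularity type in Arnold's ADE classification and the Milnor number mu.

Type A9, Milnor number mu = 9.

The Hessian of f at 0 has rank 1. Corank 1: A-series; mu = 9 gives A_9.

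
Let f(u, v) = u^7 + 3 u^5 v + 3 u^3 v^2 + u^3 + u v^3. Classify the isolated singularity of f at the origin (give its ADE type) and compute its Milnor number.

Type E7, Milnor number mu = 7.

The Hessian of f at 0 is [[0, 0], [0, 0]] with rank 0, so corank 2. A Groebner basis of the Jacobian ideal J(f) in C{u,v} is {u^3, u*v^2, 3*u^2 + v^3}; counting standard monomials gives mu = 7. Corank 2; j^3 = u^3 is a perfect cube, so E-series; the 4-jet and mu = 7 give E_7.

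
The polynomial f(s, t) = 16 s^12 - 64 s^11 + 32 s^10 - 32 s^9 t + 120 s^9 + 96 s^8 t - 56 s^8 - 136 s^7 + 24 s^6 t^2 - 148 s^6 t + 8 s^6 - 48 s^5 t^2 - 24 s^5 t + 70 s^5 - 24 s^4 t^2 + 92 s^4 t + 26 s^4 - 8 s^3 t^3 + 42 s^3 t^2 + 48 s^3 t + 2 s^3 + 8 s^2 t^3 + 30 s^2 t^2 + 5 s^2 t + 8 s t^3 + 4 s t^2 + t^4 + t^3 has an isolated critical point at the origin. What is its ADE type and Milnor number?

Type D5, Milnor number mu = 5.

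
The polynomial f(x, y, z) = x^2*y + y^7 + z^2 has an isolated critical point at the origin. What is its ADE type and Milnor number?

Type D_{8}, Milnor number mu = 8.

The Hessian of f at 0 is [[0, 0, 0], [0, 0, 0], [0, 0, 2]] with rank 1, so corank 2. A Groebner basis of the Jacobian ideal J(f) in C{x,y,z} is {x^2/7 + y^6, x^3, x*y, z}; counting standard monomials gives mu = 8. Corank 2; j^3 = x^2*y has shape L^2 M (L != M), so D-series; mu = 8 gives D_8.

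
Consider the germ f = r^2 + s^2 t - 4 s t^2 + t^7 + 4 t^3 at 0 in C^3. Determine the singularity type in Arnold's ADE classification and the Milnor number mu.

The Hessian of f at 0 has rank 1. Corank 2; j^3 = t*(s - 2*t)^2 has shape L^2 M (L != M), so D-series; mu = 8 gives D_8.

Type D_8, Milnor number mu = 8.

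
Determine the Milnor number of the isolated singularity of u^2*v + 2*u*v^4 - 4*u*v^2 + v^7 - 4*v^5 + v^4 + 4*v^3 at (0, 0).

5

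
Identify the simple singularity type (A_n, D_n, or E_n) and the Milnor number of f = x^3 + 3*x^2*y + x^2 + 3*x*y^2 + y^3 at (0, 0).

The Hessian of f at 0 has rank 1. Corank 1: A-series; mu = 2 gives A_2.

Type A2, Milnor number mu = 2.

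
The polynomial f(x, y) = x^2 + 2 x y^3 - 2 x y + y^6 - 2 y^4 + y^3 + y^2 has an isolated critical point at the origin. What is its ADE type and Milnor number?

The Hessian of f at 0 is [[2, -2], [-2, 2]] with rank 1, so corank 1. A Groebner basis of the Jacobian ideal J(f) in C{x,y} is {y^2, x - y}; counting standard monomials gives mu = 2. Corank 1: A-series; mu = 2 gives A_2.

Type A_{2}, Milnor number mu = 2.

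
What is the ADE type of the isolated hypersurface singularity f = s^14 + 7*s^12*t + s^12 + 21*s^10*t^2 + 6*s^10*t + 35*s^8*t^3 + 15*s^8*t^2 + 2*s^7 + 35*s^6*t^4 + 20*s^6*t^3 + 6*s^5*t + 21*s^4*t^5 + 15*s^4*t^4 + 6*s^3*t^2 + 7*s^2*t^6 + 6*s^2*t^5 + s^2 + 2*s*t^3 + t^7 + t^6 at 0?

A_6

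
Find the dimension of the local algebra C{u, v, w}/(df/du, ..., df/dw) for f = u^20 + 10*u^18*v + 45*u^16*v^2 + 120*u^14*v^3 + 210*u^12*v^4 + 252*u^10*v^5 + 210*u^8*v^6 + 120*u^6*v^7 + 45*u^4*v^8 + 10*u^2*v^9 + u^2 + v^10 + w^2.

The Hessian of f at 0 has rank 2. Corank 1: A-series; mu = 9 gives A_9.

9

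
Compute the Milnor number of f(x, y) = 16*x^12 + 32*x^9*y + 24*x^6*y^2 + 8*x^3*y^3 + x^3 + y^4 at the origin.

6

The Hessian of f at 0 has rank 0. Corank 2; j^3 = x^3 is a perfect cube, so E-series; the 4-jet and mu = 6 give E_6.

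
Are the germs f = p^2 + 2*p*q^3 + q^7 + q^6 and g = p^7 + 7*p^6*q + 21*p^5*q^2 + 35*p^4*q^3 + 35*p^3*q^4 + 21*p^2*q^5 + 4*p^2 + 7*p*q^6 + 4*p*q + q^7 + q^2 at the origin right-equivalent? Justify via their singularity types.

Yes.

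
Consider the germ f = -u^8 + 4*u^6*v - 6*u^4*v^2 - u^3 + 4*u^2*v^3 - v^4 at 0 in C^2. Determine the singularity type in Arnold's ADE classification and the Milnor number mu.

Type E_6, Milnor number mu = 6.

The Hessian of f at 0 has rank 0. Corank 2; j^3 = -u^3 is a perfect cube, so E-series; the 4-jet and mu = 6 give E_6.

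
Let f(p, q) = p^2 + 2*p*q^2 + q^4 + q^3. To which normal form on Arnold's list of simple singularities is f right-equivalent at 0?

A_{2}

The Hessian of f at 0 has rank 1. Corank 1: A-series; mu = 2 gives A_2.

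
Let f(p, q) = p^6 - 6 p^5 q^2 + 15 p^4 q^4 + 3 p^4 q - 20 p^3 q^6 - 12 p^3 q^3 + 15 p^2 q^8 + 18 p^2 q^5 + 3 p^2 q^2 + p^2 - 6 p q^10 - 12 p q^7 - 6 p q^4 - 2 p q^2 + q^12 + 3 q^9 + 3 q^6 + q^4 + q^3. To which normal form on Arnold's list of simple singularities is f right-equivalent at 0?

A_{2}

The Hessian of f at 0 has rank 1. Corank 1: A-series; mu = 2 gives A_2.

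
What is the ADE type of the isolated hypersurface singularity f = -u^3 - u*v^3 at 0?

The Hessian of f at 0 has rank 0. Corank 2; j^3 = -u^3 is a perfect cube, so E-series; the 4-jet and mu = 7 give E_7.

E_7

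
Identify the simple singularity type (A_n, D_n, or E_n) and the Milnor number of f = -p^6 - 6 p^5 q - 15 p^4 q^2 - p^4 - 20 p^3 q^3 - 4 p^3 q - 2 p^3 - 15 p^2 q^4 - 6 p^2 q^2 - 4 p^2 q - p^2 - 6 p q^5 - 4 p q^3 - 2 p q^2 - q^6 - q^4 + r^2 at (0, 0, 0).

Type A_{5}, Milnor number mu = 5.

The Hessian of f at 0 has rank 2. Corank 1: A-series; mu = 5 gives A_5.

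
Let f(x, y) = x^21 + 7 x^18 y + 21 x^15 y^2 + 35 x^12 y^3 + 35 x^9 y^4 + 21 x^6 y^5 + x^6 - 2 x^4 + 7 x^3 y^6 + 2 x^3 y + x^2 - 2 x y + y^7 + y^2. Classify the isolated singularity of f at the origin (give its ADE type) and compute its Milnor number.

The Hessian of f at 0 has rank 1. Corank 1: A-series; mu = 6 gives A_6.

Type A6, Milnor number mu = 6.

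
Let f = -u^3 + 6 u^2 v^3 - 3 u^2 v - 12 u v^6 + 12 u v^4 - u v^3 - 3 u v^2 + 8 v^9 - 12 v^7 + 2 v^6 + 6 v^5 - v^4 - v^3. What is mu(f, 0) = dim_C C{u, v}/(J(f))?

The Hessian of f at 0 has rank 0. Corank 2; j^3 = -(u + v)^3 is a perfect cube, so E-series; the 4-jet and mu = 7 give E_7.

7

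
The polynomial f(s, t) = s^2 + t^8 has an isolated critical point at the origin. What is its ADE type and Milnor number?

The Hessian of f at 0 has rank 1. Corank 1: A-series; mu = 7 gives A_7.

Type A7, Milnor number mu = 7.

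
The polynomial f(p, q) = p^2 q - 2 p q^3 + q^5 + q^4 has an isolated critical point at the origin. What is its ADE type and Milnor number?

The Hessian of f at 0 is [[0, 0], [0, 0]] with rank 0, so corank 2. A Groebner basis of the Jacobian ideal J(f) in C{p,q} is {p*q^2, -p*q + q^3, p^2 + 4*p*q}; counting standard monomials gives mu = 5. Corank 2; j^3 = p^2*q has shape L^2 M (L != M), so D-series; mu = 5 gives D_5.

Type D5, Milnor number mu = 5.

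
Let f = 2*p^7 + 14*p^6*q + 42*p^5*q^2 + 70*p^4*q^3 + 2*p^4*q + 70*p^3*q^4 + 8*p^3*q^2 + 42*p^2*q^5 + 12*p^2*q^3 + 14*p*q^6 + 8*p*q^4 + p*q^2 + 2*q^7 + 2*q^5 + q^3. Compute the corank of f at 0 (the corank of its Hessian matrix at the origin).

The Hessian at 0 is [[0, 0], [0, 0]] of rank 0; hence corank 2.

2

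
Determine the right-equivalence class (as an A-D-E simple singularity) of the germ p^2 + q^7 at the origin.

The Hessian of f at 0 is [[2, 0], [0, 0]] with rank 1, so corank 1. A Groebner basis of the Jacobian ideal J(f) in C{p,q} is {q^6, p}; counting standard monomials gives mu = 6. Corank 1: A-series; mu = 6 gives A_6.

A_{6}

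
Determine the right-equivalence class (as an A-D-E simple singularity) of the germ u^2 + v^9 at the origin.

The Hessian of f at 0 has rank 1. Corank 1: A-series; mu = 8 gives A_8.

A_{8}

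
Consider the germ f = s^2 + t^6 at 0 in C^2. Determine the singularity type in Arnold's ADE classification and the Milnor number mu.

Type A_{5}, Milnor number mu = 5.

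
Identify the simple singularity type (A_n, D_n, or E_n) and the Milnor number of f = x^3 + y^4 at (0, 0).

Type E6, Milnor number mu = 6.

The Hessian of f at 0 has rank 0. Corank 2; j^3 = x^3 is a perfect cube, so E-series; the 4-jet and mu = 6 give E_6.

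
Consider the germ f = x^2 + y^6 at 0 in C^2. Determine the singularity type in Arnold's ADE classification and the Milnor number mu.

Type A_{5}, Milnor number mu = 5.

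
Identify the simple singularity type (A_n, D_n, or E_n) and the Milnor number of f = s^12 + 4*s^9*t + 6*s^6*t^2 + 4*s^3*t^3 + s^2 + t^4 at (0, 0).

Type A_3, Milnor number mu = 3.

The Hessian of f at 0 is [[2, 0], [0, 0]] with rank 1, so corank 1. A Groebner basis of the Jacobian ideal J(f) in C{s,t} is {t^3, s}; counting standard monomials gives mu = 3. Corank 1: A-series; mu = 3 gives A_3.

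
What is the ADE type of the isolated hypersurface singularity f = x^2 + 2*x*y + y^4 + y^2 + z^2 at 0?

The Hessian of f at 0 has rank 2. Corank 1: A-series; mu = 3 gives A_3.

A3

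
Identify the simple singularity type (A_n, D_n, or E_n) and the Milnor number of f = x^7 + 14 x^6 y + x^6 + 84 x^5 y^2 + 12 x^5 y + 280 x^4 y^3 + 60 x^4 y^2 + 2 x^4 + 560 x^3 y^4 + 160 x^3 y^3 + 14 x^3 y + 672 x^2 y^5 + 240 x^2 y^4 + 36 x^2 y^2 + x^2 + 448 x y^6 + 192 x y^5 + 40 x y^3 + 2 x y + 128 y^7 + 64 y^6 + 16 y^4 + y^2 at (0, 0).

Type A6, Milnor number mu = 6.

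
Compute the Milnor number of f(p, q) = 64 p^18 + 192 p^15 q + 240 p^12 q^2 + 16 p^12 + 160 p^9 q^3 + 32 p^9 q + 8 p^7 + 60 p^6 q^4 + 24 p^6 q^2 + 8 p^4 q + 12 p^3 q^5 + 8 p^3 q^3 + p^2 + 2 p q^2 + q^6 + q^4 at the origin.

The Hessian of f at 0 has rank 1. Corank 1: A-series; mu = 5 gives A_5.

5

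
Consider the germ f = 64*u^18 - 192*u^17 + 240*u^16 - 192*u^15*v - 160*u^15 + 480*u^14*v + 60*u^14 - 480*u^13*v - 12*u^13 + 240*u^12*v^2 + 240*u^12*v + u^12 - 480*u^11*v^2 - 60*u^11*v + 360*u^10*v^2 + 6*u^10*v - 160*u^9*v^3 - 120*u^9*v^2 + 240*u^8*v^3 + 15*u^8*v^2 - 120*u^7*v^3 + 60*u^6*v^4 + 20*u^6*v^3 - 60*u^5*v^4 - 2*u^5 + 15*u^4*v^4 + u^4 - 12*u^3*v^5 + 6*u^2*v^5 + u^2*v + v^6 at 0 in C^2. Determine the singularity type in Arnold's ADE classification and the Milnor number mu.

The Hessian of f at 0 has rank 0. Corank 2; j^3 = u^2*v has shape L^2 M (L != M), so D-series; mu = 7 gives D_7.

Type D7, Milnor number mu = 7.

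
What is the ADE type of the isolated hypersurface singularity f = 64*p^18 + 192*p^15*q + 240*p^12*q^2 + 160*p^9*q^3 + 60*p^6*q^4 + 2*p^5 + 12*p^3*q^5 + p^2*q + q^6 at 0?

D_7

The Hessian of f at 0 is [[0, 0], [0, 0]] with rank 0, so corank 2. A Groebner basis of the Jacobian ideal J(f) in C{p,q} is {p^2/6 + q^5, p^3, p*q}; counting standard monomials gives mu = 7. Corank 2; j^3 = p^2*q has shape L^2 M (L != M), so D-series; mu = 7 gives D_7.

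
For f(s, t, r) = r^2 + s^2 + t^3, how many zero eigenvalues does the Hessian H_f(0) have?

1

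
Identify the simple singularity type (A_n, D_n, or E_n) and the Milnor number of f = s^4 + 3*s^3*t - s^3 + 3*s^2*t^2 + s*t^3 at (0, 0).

Type E_7, Milnor number mu = 7.

The Hessian of f at 0 is [[0, 0], [0, 0]] with rank 0, so corank 2. A Groebner basis of the Jacobian ideal J(f) in C{s,t} is {3*s^2 + t^4 - t^3, s^3, s^2*t + s^2 - t^3/3, -2*s^2 + s*t^2 + 2*t^3/3}; counting standard monomials gives mu = 7. Corank 2; j^3 = -s^3 is a perfect cube, so E-series; the 4-jet and mu = 7 give E_7.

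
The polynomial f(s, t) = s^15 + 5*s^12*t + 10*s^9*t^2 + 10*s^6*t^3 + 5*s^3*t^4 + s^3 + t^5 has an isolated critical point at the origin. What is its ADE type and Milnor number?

Type E8, Milnor number mu = 8.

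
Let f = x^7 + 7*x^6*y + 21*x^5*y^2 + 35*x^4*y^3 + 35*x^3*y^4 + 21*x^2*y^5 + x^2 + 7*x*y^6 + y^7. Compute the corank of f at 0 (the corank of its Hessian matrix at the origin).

1

Hessian at 0 has rank 1.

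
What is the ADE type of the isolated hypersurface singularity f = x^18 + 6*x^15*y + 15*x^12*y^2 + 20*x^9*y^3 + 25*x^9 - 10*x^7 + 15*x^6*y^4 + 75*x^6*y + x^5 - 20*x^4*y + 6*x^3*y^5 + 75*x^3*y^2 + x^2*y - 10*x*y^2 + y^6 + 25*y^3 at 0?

D_7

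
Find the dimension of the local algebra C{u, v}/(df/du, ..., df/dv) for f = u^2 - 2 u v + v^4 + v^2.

3

The Hessian of f at 0 has rank 1. Corank 1: A-series; mu = 3 gives A_3.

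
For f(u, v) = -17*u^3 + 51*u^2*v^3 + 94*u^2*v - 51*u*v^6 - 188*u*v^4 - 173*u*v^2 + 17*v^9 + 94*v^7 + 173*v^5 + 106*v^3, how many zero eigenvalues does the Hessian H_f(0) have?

2

Hessian at 0 has rank 0.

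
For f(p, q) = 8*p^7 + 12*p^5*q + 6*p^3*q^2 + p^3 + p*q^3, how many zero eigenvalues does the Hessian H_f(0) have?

Hessian at 0 has rank 0.

2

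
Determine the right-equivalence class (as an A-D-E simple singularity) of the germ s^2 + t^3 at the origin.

A2

The Hessian of f at 0 is [[2, 0], [0, 0]] with rank 1, so corank 1. A Groebner basis of the Jacobian ideal J(f) in C{s,t} is {t^2, s}; counting standard monomials gives mu = 2. Corank 1: A-series; mu = 2 gives A_2.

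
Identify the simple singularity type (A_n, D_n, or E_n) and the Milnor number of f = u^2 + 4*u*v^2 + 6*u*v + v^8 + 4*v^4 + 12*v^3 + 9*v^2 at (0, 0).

The Hessian of f at 0 is [[2, 6], [6, 18]] with rank 1, so corank 1. A Groebner basis of the Jacobian ideal J(f) in C{u,v} is {u^4 + 27*u^3 + 189*u^2*v - 891*u^2/4 - 1701*u*v/2 + 2187*u/8 + 6561*v/8, u^3*v - 9*u^3/2 - 27*u^2*v + 27*u^2 + 405*u*v/4 - 243*u/8 - 729*v/8, u/2 + v^2 + 3*v/2}; counting standard monomials gives mu = 7. Corank 1: A-series; mu = 7 gives A_7.

Type A7, Milnor number mu = 7.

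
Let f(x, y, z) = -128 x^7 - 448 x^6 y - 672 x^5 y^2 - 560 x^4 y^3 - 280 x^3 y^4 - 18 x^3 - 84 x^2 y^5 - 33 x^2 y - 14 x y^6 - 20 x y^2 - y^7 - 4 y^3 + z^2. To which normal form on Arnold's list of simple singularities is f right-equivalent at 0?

D_8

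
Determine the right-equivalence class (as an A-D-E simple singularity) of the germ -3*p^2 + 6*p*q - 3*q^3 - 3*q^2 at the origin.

A_{2}

The Hessian of f at 0 is [[-6, 6], [6, -6]] with rank 1, so corank 1. A Groebner basis of the Jacobian ideal J(f) in C{p,q} is {q^2, p - q}; counting standard monomials gives mu = 2. Corank 1: A-series; mu = 2 gives A_2.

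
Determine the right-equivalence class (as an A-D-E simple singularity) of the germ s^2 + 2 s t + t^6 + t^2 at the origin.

A_{5}

The Hessian of f at 0 has rank 1. Corank 1: A-series; mu = 5 gives A_5.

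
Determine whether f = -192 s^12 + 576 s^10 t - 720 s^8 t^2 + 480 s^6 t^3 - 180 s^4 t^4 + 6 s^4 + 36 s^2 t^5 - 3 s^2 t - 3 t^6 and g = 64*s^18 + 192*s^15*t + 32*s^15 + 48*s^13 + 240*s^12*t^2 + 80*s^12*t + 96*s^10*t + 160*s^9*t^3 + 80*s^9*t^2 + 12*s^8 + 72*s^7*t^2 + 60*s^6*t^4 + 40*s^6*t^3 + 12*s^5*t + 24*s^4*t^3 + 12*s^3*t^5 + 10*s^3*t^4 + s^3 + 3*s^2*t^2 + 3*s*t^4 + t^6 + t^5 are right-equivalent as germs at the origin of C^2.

No.

The Hessian of f at 0 has rank 0. Corank 2; j^3 = -3*s^2*t has shape L^2 M (L != M), so D-series; mu = 7 gives D_7. The Hessian of g at 0 has rank 0. Corank 2; j^3 = s^3 is a perfect cube, so E-series; the 5-jet and mu = 8 give E_8. f is D_7 but g is E_8, hence not right-equivalent.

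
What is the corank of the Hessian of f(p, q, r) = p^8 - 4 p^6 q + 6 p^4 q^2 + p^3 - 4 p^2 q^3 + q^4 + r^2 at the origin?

2

Hessian at 0 has rank 1.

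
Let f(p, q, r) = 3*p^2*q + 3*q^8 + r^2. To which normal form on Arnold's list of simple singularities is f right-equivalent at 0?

The Hessian of f at 0 is [[0, 0, 0], [0, 0, 0], [0, 0, 2]] with rank 1, so corank 2. A Groebner basis of the Jacobian ideal J(f) in C{p,q,r} is {p^2/8 + q^7, p^3, p*q, r}; counting standard monomials gives mu = 9. Corank 2; j^3 = 3*p^2*q has shape L^2 M (L != M), so D-series; mu = 9 gives D_9.

D_{9}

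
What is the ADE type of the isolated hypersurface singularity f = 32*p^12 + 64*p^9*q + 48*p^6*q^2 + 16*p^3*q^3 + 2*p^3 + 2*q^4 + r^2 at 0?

The Hessian of f at 0 has rank 1. Corank 2; j^3 = 2*p^3 is a perfect cube, so E-series; the 4-jet and mu = 6 give E_6.

E_{6}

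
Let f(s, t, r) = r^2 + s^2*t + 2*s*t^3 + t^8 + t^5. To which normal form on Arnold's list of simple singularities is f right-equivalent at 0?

D9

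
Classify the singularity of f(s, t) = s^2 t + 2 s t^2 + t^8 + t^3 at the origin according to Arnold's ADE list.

D9

The Hessian of f at 0 is [[0, 0], [0, 0]] with rank 0, so corank 2. A Groebner basis of the Jacobian ideal J(f) in C{s,t} is {s^2/8 + t^7 - t^2/8, s^3 + t^3, s*t + t^2}; counting standard monomials gives mu = 9. Corank 2; j^3 = t*(s + t)^2 has shape L^2 M (L != M), so D-series; mu = 9 gives D_9.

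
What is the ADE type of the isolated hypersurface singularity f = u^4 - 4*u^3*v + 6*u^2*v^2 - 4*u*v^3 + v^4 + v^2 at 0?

The Hessian of f at 0 has rank 1. Corank 1: A-series; mu = 3 gives A_3.

A_{3}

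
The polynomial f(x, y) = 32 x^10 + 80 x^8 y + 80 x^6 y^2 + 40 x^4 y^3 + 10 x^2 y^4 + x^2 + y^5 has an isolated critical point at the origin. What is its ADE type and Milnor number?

Type A_4, Milnor number mu = 4.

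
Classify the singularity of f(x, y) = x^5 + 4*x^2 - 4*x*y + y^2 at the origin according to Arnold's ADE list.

A_4

The Hessian of f at 0 has rank 1. Corank 1: A-series; mu = 4 gives A_4.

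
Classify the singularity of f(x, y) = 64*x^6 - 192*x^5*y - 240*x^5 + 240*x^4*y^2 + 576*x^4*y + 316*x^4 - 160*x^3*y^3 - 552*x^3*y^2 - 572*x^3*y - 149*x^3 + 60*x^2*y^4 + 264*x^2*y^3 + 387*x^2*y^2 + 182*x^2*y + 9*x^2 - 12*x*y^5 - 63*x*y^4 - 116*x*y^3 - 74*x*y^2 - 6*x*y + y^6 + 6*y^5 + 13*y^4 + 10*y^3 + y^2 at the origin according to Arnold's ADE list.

A_{2}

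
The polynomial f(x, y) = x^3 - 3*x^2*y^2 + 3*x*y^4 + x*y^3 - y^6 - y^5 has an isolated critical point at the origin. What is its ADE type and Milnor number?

The Hessian of f at 0 is [[0, 0], [0, 0]] with rank 0, so corank 2. A Groebner basis of the Jacobian ideal J(f) in C{x,y} is {-x^2 + y^4 - y^3/3, x^3, x^2*y + x^2/3 + y^3/9, -x^2 + x*y^2 - y^3/3}; counting standard monomials gives mu = 7. Corank 2; j^3 = x^3 is a perfect cube, so E-series; the 4-jet and mu = 7 give E_7.

Type E_7, Milnor number mu = 7.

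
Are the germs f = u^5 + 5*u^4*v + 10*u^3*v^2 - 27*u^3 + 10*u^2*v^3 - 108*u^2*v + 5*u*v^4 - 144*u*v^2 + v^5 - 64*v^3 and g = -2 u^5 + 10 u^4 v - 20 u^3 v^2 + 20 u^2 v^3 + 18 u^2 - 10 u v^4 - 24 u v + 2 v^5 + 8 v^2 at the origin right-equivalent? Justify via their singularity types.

No.

The Hessian of f at 0 has rank 0. Corank 2; j^3 = -(3*u + 4*v)^3 is a perfect cube, so E-series; the 5-jet and mu = 8 give E_8. The Hessian of g at 0 has rank 1. Corank 1: A-series; mu = 4 gives A_4. f is E_8 but g is A_4, hence not right-equivalent.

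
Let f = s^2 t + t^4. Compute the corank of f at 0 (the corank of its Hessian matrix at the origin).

2

Hessian at 0 has rank 0.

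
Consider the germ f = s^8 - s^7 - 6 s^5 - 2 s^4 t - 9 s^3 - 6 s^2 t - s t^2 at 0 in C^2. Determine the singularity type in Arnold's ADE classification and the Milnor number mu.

Type D_{9}, Milnor number mu = 9.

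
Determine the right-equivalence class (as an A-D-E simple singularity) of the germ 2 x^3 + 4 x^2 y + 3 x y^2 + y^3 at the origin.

D_4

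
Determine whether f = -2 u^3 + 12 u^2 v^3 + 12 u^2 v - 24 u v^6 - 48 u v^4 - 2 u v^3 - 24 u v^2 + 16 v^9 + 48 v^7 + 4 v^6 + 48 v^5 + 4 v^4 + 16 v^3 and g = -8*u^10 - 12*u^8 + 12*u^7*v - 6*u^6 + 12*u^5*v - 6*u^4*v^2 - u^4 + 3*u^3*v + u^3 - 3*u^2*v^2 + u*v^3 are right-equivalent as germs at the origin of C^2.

The Hessian of f at 0 has rank 0. Corank 2; j^3 = -2*(u - 2*v)^3 is a perfect cube, so E-series; the 4-jet and mu = 7 give E_7. The Hessian of g at 0 has rank 0. Corank 2; j^3 = u^3 is a perfect cube, so E-series; the 4-jet and mu = 7 give E_7. Both have type E_7, hence right-equivalent.

Yes.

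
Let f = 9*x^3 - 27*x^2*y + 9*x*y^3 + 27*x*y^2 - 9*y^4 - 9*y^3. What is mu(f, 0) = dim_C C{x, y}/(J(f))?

The Hessian of f at 0 has rank 0. Corank 2; j^3 = 9*(x - y)^3 is a perfect cube, so E-series; the 4-jet and mu = 7 give E_7.

7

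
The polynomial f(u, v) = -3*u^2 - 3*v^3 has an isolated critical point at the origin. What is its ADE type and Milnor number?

Type A_{2}, Milnor number mu = 2.

The Hessian of f at 0 is [[-6, 0], [0, 0]] with rank 1, so corank 1. A Groebner basis of the Jacobian ideal J(f) in C{u,v} is {v^2, u}; counting standard monomials gives mu = 2. Corank 1: A-series; mu = 2 gives A_2.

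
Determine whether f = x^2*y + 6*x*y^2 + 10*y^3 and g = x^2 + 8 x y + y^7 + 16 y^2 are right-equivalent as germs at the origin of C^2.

The Hessian of f at 0 is [[0, 0], [0, 0]] with rank 0, so corank 2. A Groebner basis of the Jacobian ideal J(f) in C{x,y} is {y^3, x^2 - 6*y^2, x*y + 3*y^2}; counting standard monomials gives mu = 4. Corank 2; j^3 = y*(x^2 + 6*x*y + 10*y^2) splits into three distinct lines over C (the quadratic factor has nonzero discriminant), so D_4. The Hessian of g at 0 is [[2, 8], [8, 32]] with rank 1, so corank 1. A Groebner basis of the Jacobian ideal J(g) in C{x,y} is {y^6, x + 4*y}; counting standard monomials gives mu = 6. Corank 1: A-series; mu = 6 gives A_6. f is D_4 but g is A_6, hence not right-equivalent.

No.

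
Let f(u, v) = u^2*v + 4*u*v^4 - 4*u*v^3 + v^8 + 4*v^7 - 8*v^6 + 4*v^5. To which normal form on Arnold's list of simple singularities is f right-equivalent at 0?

D_{9}

The Hessian of f at 0 has rank 0. Corank 2; j^3 = u^2*v has shape L^2 M (L != M), so D-series; mu = 9 gives D_9.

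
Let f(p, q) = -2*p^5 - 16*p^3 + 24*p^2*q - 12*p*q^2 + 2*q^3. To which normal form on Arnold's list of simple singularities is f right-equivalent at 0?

E_8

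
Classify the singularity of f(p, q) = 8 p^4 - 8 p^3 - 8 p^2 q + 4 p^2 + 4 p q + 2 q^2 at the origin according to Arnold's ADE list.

A_{1}

The Hessian of f at 0 has rank 2. Corank 0: nondegenerate Morse point, so A_1.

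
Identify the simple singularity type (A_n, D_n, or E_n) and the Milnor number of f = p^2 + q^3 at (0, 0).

The Hessian of f at 0 is [[2, 0], [0, 0]] with rank 1, so corank 1. A Groebner basis of the Jacobian ideal J(f) in C{p,q} is {q^2, p}; counting standard monomials gives mu = 2. Corank 1: A-series; mu = 2 gives A_2.

Type A_2, Milnor number mu = 2.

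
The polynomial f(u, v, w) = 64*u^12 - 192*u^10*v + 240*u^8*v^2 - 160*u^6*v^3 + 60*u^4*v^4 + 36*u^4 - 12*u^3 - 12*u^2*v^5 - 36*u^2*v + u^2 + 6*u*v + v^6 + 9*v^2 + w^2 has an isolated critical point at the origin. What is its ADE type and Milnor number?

Type A_5, Milnor number mu = 5.

The Hessian of f at 0 has rank 2. Corank 1: A-series; mu = 5 gives A_5.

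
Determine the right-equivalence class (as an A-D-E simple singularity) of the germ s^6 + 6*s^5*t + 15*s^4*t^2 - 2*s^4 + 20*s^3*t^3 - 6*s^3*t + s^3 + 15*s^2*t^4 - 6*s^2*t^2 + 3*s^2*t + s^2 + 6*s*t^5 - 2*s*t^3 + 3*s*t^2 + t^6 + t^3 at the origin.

The Hessian of f at 0 has rank 1. Corank 1: A-series; mu = 2 gives A_2.

A_{2}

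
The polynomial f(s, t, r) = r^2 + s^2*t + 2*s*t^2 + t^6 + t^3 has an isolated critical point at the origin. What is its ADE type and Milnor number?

Type D_7, Milnor number mu = 7.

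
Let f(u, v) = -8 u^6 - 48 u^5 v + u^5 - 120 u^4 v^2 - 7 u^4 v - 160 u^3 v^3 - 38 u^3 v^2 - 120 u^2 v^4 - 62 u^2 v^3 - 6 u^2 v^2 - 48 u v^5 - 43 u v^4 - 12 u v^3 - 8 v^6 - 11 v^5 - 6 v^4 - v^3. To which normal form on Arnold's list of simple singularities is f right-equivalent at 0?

The Hessian of f at 0 is [[0, 0], [0, 0]] with rank 0, so corank 2. A Groebner basis of the Jacobian ideal J(f) in C{u,v} is {u^4 - u*v^2, u^2*v + 2*u*v^2 + v^2/4, v^3}; counting standard monomials gives mu = 8. Corank 2; j^3 = -v^3 is a perfect cube, so E-series; the 5-jet and mu = 8 give E_8.

E8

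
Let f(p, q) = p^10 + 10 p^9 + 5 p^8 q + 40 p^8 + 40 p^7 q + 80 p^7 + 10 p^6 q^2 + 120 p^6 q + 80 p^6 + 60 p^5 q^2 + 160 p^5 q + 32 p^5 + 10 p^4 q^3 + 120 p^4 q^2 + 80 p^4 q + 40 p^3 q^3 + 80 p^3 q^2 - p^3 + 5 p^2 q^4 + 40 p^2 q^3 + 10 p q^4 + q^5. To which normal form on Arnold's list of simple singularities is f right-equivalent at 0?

The Hessian of f at 0 has rank 0. Corank 2; j^3 = -p^3 is a perfect cube, so E-series; the 5-jet and mu = 8 give E_8.

E_{8}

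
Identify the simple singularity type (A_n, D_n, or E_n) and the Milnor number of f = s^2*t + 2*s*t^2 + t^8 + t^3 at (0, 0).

Type D_{9}, Milnor number mu = 9.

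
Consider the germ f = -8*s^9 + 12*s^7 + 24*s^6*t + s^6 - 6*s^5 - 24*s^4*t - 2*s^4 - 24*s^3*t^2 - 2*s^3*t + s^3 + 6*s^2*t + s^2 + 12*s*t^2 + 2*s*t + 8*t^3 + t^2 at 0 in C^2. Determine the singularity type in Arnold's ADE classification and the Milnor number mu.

The Hessian of f at 0 has rank 1. Corank 1: A-series; mu = 2 gives A_2.

Type A_{2}, Milnor number mu = 2.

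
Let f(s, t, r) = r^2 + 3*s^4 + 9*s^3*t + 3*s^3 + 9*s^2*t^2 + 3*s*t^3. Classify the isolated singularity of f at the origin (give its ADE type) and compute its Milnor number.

Type E_7, Milnor number mu = 7.

The Hessian of f at 0 has rank 1. Corank 2; j^3 = 3*s^3 is a perfect cube, so E-series; the 4-jet and mu = 7 give E_7.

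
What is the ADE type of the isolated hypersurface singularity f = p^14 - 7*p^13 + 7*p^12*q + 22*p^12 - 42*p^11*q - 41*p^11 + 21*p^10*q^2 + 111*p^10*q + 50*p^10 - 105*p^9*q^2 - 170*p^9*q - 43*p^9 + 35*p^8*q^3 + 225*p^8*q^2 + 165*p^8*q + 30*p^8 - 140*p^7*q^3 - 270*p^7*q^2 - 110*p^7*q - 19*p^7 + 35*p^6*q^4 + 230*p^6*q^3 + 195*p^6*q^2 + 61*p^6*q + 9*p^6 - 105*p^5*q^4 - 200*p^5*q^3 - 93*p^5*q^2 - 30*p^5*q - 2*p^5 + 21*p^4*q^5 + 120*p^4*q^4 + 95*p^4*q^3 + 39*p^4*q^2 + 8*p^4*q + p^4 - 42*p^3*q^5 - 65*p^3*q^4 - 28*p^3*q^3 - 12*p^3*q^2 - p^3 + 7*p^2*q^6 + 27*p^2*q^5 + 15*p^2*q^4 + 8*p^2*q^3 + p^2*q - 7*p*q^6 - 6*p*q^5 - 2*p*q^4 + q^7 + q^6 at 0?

The Hessian of f at 0 has rank 0. Corank 2; j^3 = -p^2*(p - q) has shape L^2 M (L != M), so D-series; mu = 7 gives D_7.

D_{7}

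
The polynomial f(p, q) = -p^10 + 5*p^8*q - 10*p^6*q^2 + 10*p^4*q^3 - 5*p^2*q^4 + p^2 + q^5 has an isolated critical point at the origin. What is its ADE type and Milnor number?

Type A_{4}, Milnor number mu = 4.

The Hessian of f at 0 is [[2, 0], [0, 0]] with rank 1, so corank 1. A Groebner basis of the Jacobian ideal J(f) in C{p,q} is {q^4, p}; counting standard monomials gives mu = 4. Corank 1: A-series; mu = 4 gives A_4.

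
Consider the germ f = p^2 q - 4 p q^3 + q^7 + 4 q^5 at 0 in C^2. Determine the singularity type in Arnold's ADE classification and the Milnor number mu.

Type D_8, Milnor number mu = 8.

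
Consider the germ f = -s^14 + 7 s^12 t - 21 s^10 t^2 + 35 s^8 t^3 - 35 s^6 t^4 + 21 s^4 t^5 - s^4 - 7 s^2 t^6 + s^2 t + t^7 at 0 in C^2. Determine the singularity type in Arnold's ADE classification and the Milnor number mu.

Type D8, Milnor number mu = 8.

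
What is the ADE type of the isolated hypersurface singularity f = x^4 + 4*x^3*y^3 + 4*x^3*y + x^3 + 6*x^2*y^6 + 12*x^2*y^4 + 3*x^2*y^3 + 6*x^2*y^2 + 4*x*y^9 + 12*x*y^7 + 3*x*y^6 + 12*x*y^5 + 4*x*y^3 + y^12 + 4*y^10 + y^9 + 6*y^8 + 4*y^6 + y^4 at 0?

E_{6}

The Hessian of f at 0 is [[0, 0], [0, 0]] with rank 0, so corank 2. A Groebner basis of the Jacobian ideal J(f) in C{x,y} is {y^4, x*y^2 + y^3/3, x^2}; counting standard monomials gives mu = 6. Corank 2; j^3 = x^3 is a perfect cube, so E-series; the 4-jet and mu = 6 give E_6.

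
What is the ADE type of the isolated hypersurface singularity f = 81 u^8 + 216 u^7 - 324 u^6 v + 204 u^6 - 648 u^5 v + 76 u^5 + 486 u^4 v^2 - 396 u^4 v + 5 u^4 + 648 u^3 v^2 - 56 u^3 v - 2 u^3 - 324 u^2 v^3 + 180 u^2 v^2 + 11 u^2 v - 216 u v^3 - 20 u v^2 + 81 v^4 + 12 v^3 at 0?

D_5

The Hessian of f at 0 has rank 0. Corank 2; j^3 = -(u - 2*v)^2*(2*u - 3*v) has shape L^2 M (L != M), so D-series; mu = 5 gives D_5.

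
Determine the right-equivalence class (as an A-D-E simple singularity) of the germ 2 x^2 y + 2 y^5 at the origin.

D_{6}

The Hessian of f at 0 has rank 0. Corank 2; j^3 = 2*x^2*y has shape L^2 M (L != M), so D-series; mu = 6 gives D_6.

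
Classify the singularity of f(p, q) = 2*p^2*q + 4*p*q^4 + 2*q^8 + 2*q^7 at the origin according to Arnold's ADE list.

The Hessian of f at 0 has rank 0. Corank 2; j^3 = 2*p^2*q has shape L^2 M (L != M), so D-series; mu = 9 gives D_9.

D9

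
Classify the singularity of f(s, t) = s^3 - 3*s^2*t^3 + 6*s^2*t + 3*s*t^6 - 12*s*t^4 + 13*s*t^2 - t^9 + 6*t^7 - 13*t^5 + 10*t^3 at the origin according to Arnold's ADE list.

D4

The Hessian of f at 0 has rank 0. Corank 2; j^3 = (s + 2*t)*(s^2 + 4*s*t + 5*t^2) splits into three distinct lines over C (the quadratic factor has nonzero discriminant), so D_4.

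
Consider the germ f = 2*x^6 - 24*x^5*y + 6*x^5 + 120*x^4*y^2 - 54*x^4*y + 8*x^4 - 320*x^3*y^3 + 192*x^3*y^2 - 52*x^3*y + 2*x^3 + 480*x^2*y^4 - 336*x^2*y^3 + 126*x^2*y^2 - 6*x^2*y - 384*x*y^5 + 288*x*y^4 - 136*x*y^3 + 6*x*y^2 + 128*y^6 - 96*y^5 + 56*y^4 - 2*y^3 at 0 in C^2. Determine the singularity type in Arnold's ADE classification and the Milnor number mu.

The Hessian of f at 0 has rank 0. Corank 2; j^3 = 2*(x - y)^3 is a perfect cube, so E-series; the 4-jet and mu = 6 give E_6.

Type E_6, Milnor number mu = 6.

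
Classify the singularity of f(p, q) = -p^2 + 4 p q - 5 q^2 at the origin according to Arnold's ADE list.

The Hessian of f at 0 has rank 2. Corank 0: nondegenerate Morse point, so A_1.

A1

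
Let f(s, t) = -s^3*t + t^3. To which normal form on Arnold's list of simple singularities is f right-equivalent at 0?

E_{7}

The Hessian of f at 0 is [[0, 0], [0, 0]] with rank 0, so corank 2. A Groebner basis of the Jacobian ideal J(f) in C{s,t} is {s^3 - 3*t^2, s^2*t, t^3}; counting standard monomials gives mu = 7. Corank 2; j^3 = t^3 is a perfect cube, so E-series; the 4-jet and mu = 7 give E_7.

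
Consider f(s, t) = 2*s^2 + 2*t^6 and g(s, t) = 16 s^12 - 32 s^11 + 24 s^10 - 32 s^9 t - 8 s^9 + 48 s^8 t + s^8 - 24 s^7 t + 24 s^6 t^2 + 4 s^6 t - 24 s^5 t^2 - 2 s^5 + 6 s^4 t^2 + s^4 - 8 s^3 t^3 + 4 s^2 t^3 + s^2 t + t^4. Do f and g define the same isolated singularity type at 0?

No.

The Hessian of f at 0 is [[4, 0], [0, 0]] with rank 1, so corank 1. A Groebner basis of the Jacobian ideal J(f) in C{s,t} is {t^5, s}; counting standard monomials gives mu = 5. Corank 1: A-series; mu = 5 gives A_5. The Hessian of g at 0 is [[0, 0], [0, 0]] with rank 0, so corank 2. A Groebner basis of the Jacobian ideal J(g) in C{s,t} is {s^3, s^2/4 + t^3, s*t}; counting standard monomials gives mu = 5. Corank 2; j^3 = s^2*t has shape L^2 M (L != M), so D-series; mu = 5 gives D_5. f is A_5 but g is D_5, hence not right-equivalent.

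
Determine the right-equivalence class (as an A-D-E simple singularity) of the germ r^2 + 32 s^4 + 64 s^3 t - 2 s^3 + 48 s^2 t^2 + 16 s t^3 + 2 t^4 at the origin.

E_{6}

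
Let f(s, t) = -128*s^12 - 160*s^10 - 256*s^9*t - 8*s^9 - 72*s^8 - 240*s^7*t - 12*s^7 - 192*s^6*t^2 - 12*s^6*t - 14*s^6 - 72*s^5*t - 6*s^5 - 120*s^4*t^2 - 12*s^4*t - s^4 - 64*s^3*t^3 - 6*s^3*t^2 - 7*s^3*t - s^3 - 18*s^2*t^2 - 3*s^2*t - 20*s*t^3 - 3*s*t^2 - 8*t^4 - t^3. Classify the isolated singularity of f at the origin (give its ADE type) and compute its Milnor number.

The Hessian of f at 0 has rank 0. Corank 2; j^3 = -(s + t)^3 is a perfect cube, so E-series; the 4-jet and mu = 7 give E_7.

Type E7, Milnor number mu = 7.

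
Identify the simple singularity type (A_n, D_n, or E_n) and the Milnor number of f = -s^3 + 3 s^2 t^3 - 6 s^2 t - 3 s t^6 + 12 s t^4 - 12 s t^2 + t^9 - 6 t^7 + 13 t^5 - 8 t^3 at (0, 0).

Type E_{8}, Milnor number mu = 8.

The Hessian of f at 0 is [[0, 0], [0, 0]] with rank 0, so corank 2. A Groebner basis of the Jacobian ideal J(f) in C{s,t} is {-s^2/2 + s*t^3 - 2*s*t - 2*t^2, t^4, s^3 - 12*s*t^2 - 16*t^3, s^2*t + 4*s*t^2 + 4*t^3}; counting standard monomials gives mu = 8. Corank 2; j^3 = -(s + 2*t)^3 is a perfect cube, so E-series; the 5-jet and mu = 8 give E_8.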